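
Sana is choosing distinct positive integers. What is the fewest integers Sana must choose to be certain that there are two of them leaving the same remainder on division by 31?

Pigeonhole: the 31 residue classes mod 31 are the pigeonholes.
With 31 integers one could put 1 in each residue class and have no class reach 2.
The 32nd integer pushes some class to 2, so 31·1 + 1 = 32.

32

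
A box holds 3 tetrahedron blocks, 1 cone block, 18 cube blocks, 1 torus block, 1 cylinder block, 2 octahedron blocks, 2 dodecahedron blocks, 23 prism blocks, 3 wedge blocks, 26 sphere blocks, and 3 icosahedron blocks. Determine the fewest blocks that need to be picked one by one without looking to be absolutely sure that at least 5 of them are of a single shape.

29

An adversary could hand out at most 4 blocks per shape (8 shapes run out sooner): 3 + 1 + 4 + 1 + 1 + 2 + 2 + 4 + 3 + 4 + 3 = 28 blocks and still no shape has 5.
One more block lands in a shape already at 4, so 29 draws are enough and 28 are not.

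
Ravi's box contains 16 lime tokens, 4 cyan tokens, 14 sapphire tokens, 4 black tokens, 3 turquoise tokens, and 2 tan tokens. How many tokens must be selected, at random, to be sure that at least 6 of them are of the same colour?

24

Pigeonhole: the 6 colours are the holes; the tokens drawn are the pigeons.
To avoid 6 of any one colour, the worst case takes at most 5 of each colour, or every token of a colour that has fewer than 5.
That gives 5 + 4 + 5 + 4 + 3 + 2 = 23 tokens with no colour reaching 6.
The next token forces some colour to 6, so 23 + 1 = 24.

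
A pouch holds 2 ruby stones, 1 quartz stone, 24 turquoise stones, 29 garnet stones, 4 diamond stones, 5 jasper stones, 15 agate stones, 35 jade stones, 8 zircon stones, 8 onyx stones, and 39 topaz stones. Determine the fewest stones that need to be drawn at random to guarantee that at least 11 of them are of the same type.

79

By pigeonhole, put each drawn stone into a box by type. The largest draw with every box below 11 takes min(count, 10) from each type; types with fewer than 10 contribute all they have.
Σ min(cᵢ, 10) = 2 + 1 + 10 + 10 + 4 + 5 + 10 + 10 + 8 + 8 + 10 = 78.
Draw number 78 + 1 = 79 must push one box to 11.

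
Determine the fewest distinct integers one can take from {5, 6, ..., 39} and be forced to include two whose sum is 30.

Two chosen integers sum to 30 exactly when both halves of some pair {x, 30−x} with 5 ≤ x ≤ 30−x ≤ 25 are chosen — 10 such pairs.
The remaining 15 elements (those with no distinct partner in range) can never complete a 30-sum, so the worst case takes all of them and one from each pair: 15 + 10 = 25.
The 26th integer has to be the second member of some pair, so 25 + 1 = 26.

26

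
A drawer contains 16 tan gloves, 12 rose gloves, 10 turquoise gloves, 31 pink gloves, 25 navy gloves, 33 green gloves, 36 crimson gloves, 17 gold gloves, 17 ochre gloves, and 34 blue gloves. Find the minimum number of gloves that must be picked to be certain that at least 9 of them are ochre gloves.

223

In the worst case for collecting ochre gloves, every non-ochre glove comes out first.
There are 16 + 12 + 10 + 31 + 25 + 33 + 36 + 17 + 34 = 214 non-ochre gloves altogether.
After those, each further glove must be ochre, so 214 + 9 = 223 draws guarantee 9 ochre gloves.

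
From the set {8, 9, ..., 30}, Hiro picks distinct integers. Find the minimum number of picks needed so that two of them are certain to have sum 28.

A set avoiding the sum 28 can contain at most one of each pair {x, 28−x}, plus the 11 elements whose complement lies outside the range or equal to its own complement.
The integers 14, …, 30 (17 of them) are such a set: any two sum to at least 14+15 = 29 > 28.
Any 18th integer completes one of the 6 pairs, so 18 choices force a sum of 28.

18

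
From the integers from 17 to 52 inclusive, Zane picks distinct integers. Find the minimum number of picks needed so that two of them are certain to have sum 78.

Group the elements by complementary pair {x, 78−x}: {26,52}, {27,51}, {28,50}, …, giving 13 two-element pairs; the single value 39 (it cannot pair with itself since the integers are distinct); and 9 integers whose partner 78−x falls outside [17,52].
Pigeonhole: treating each of those 23 groups as a pigeonhole, one can pick one integer per group — 23 integers — with no two summing to 78.
The 24th integer lands in an occupied pair, forcing a sum of 78.

24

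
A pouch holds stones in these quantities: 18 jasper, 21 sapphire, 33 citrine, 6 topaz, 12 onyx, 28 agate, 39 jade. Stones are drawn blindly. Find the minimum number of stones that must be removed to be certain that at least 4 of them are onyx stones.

In the worst case for collecting onyx stones, every non-onyx stone comes out first.
There are 18 + 21 + 33 + 6 + 28 + 39 = 145 non-onyx stones altogether.
After those, each further stone must be onyx, so 145 + 4 = 149 draws guarantee 4 onyx stones.

149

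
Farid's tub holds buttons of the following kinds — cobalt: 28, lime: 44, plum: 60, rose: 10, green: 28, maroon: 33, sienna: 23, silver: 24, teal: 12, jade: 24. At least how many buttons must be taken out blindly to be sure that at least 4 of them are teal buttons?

In the worst case for collecting teal buttons, every non-teal button comes out first.
There are 28 + 44 + 60 + 10 + 28 + 33 + 23 + 24 + 24 = 274 non-teal buttons altogether.
After those, each further button must be teal, so 274 + 4 = 278 draws guarantee 4 teal buttons.

278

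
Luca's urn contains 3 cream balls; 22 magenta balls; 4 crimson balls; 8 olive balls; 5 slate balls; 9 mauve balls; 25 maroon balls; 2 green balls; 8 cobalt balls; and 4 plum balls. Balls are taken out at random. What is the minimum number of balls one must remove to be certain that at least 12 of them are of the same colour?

66

An adversary could hand out at most 11 balls per colour (8 colours run out sooner): 3 + 11 + 4 + 8 + 5 + 9 + 11 + 2 + 8 + 4 = 65 balls and still no colour has 12.
By the pigeonhole principle, one more ball lands in a colour already at 11, so 66 draws are enough and 65 are not.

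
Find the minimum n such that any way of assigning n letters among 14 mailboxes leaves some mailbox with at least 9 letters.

113

With 112 letters one could put exactly 8 in each of the 14 mailboxes, and no mailbox would reach 9.
Pigeonhole: one more letter must land in a mailbox that already has 8, giving it 9.
So 14 × 8 + 1 = 113 letters are required.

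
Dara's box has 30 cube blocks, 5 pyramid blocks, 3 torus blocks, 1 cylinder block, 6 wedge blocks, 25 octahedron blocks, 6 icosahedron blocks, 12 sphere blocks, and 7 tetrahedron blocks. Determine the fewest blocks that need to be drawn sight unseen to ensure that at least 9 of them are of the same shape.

An adversary could hand out at most 8 blocks per shape (6 shapes run out sooner): 8 + 5 + 3 + 1 + 6 + 8 + 6 + 8 + 7 = 52 blocks and still no shape has 9.
One more block lands in a shape already at 8, so 53 draws are enough and 52 are not.

53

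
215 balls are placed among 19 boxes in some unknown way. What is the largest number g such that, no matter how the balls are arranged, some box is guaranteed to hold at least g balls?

12

The 19 boxes are the holes and the 215 balls are the pigeons.
If every box held at most 11 balls, the total would be at most 19 × 11 = 209, which is less than 215.
So some box holds at least ⌈215/19⌉ = 12 balls.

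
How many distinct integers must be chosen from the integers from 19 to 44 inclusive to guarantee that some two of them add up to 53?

Two chosen integers sum to 53 exactly when both halves of some pair {x, 53−x} with 19 ≤ x ≤ 53−x ≤ 34 are chosen — 8 such pairs.
The remaining 10 elements (those with no distinct partner in range) can never complete a 53-sum, so the worst case takes all of them and one from each pair: 10 + 8 = 18.
The 19th integer has to be the second member of some pair, so 18 + 1 = 19.

19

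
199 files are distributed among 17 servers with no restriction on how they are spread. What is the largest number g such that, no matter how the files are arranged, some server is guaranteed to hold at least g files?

12

By pigeonhole, the 17 servers are the holes and the 199 files are the pigeons.
If every server held at most 11 files, the total would be at most 17 × 11 = 187, which is less than 199.
So some server holds at least ⌈199/17⌉ = 12 files.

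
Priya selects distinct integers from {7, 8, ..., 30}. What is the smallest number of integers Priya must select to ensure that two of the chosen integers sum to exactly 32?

Two chosen integers sum to 32 exactly when both halves of some pair {x, 32−x} with 7 ≤ x ≤ 32−x ≤ 25 are chosen — 9 such pairs.
The remaining 6 elements (those with no distinct partner in range) can never complete a 32-sum, so the worst case takes all of them and one from each pair: 6 + 9 = 15.
The 16th integer has to be the second member of some pair, so 15 + 1 = 16.

16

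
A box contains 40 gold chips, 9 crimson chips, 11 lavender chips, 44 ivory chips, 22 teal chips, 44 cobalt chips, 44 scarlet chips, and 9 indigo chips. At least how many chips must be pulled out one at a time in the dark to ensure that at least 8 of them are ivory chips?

In the worst case for collecting ivory chips, every non-ivory chip comes out first.
There are 40 + 9 + 11 + 22 + 44 + 44 + 9 = 179 non-ivory chips altogether.
After those, each further chip must be ivory, so 179 + 8 = 187 draws guarantee 8 ivory chips.

187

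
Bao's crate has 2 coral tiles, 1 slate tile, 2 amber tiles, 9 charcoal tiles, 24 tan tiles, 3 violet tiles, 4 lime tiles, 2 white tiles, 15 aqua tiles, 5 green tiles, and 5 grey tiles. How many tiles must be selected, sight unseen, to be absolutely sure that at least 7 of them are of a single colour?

43

An adversary could hand out at most 6 tiles per colour (8 colours run out sooner): 2 + 1 + 2 + 6 + 6 + 3 + 4 + 2 + 6 + 5 + 5 = 42 tiles and still no colour has 7.
One more tile lands in a colour already at 6, so 43 draws are enough and 42 are not.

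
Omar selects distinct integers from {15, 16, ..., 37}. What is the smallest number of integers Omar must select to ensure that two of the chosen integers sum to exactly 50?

A set avoiding the sum 50 can contain at most one of each pair {x, 50−x}, plus the 3 elements whose complement lies outside the range or equal to its own complement.
The integers 25, …, 37 (13 of them) are such a set: any two sum to at least 25+26 = 51 > 50.
Pigeonhole: any 14th integer completes one of the 10 pairs, so 14 choices force a sum of 50.

14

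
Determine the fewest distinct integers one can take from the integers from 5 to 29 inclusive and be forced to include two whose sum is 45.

Group the elements by complementary pair {x, 45−x}: {16,29}, {17,28}, {18,27}, …, giving 7 two-element pairs and 11 integers whose partner 45−x falls outside [5,29].
Treating each of those 18 groups as a pigeonhole, one can pick one integer per group — 18 integers — with no two summing to 45.
The 19th integer lands in an occupied pair, forcing a sum of 45.

19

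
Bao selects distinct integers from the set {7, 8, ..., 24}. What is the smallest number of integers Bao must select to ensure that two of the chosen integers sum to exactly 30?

11

A set avoiding the sum 30 can contain at most one of each pair {x, 30−x}, plus the 2 elements whose complement lies outside the range or equal to its own complement.
The integers 15, …, 24 (10 of them) are such a set: any two sum to at least 15+16 = 31 > 30.
Any 11th integer completes one of the 8 pairs, so 11 choices force a sum of 30.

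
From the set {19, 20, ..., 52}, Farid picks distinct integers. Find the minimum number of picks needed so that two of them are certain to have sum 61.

23

Two chosen integers sum to 61 exactly when both halves of some pair {x, 61−x} with 19 ≤ x ≤ 61−x ≤ 42 are chosen — 12 such pairs.
The remaining 10 elements (those with no distinct partner in range) can never complete a 61-sum, so the worst case takes all of them and one from each pair: 10 + 12 = 22.
Pigeonhole: the 23rd integer has to be the second member of some pair, so 22 + 1 = 23.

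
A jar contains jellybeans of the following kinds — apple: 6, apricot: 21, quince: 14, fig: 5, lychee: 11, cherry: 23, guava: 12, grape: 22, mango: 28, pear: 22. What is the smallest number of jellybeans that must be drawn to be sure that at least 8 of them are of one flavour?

By pigeonhole, put each drawn jellybean into a box by flavour. The largest draw with every box below 8 takes min(count, 7) from each flavour; flavours with fewer than 7 contribute all they have.
Σ min(cᵢ, 7) = 6 + 7 + 7 + 5 + 7 + 7 + 7 + 7 + 7 + 7 = 67.
Draw number 67 + 1 = 68 must push one box to 8.

68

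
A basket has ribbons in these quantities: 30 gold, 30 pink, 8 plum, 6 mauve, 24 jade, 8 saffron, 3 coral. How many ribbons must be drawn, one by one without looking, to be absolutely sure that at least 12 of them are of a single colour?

59

An adversary could hand out at most 11 ribbons per colour (4 colours run out sooner): 11 + 11 + 8 + 6 + 11 + 8 + 3 = 58 ribbons and still no colour has 12.
By the pigeonhole principle, one more ribbon lands in a colour already at 11, so 59 draws are enough and 58 are not.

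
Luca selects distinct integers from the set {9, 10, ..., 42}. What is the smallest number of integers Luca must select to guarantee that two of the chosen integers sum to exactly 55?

20

A set avoiding the sum 55 can contain at most one of each pair {x, 55−x}, plus the 4 elements whose complement lies outside the range.
The integers 9, …, 27 (19 of them) are such a set: any two sum to at least 9+10 = 19 and at most 26+27 = 53 < 55.
Any 20th integer completes one of the 15 pairs, so 20 choices force a sum of 55.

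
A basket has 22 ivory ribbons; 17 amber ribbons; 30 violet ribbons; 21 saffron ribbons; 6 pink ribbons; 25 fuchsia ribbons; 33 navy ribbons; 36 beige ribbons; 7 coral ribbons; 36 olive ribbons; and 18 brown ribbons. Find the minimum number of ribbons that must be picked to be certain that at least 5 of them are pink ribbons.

In the worst case for collecting pink ribbons, every non-pink ribbon comes out first.
There are 22 + 17 + 30 + 21 + 25 + 33 + 36 + 7 + 36 + 18 = 245 non-pink ribbons altogether.
After those, each further ribbon must be pink, so 245 + 5 = 250 draws guarantee 5 pink ribbons.

250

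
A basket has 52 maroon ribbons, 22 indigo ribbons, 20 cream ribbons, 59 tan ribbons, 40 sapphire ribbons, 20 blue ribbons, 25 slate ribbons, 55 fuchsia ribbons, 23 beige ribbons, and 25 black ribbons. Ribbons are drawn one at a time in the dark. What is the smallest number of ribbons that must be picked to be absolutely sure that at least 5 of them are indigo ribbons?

In the worst case for collecting indigo ribbons, every non-indigo ribbon comes out first.
There are 52 + 20 + 59 + 40 + 20 + 25 + 55 + 23 + 25 = 319 non-indigo ribbons altogether.
After those, each further ribbon must be indigo, so 319 + 5 = 324 draws guarantee 5 indigo ribbons.

324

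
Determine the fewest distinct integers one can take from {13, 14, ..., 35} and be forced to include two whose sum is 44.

Two chosen integers sum to 44 exactly when both halves of some pair {x, 44−x} with 13 ≤ x ≤ 44−x ≤ 31 are chosen — 9 such pairs.
The remaining 5 elements (those with no distinct partner in range) can never complete a 44-sum, so the worst case takes all of them and one from each pair: 5 + 9 = 14.
The 15th integer has to be the second member of some pair, so 14 + 1 = 15.

15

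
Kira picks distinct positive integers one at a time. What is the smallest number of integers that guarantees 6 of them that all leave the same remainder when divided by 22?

The 22 residue classes mod 22 are the pigeonholes.
With 110 integers one could put 5 in each residue class and have no class reach 6.
The 111th integer pushes some class to 6, so 22·5 + 1 = 111.

111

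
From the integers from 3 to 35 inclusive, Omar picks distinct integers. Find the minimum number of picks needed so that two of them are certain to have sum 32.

21

Two chosen integers sum to 32 exactly when both halves of some pair {x, 32−x} with 3 ≤ x ≤ 32−x ≤ 29 are chosen — 13 such pairs.
The remaining 7 elements (those with no distinct partner in range) can never complete a 32-sum, so the worst case takes all of them and one from each pair: 7 + 13 = 20.
By the pigeonhole principle, the 21st integer has to be the second member of some pair, so 20 + 1 = 21.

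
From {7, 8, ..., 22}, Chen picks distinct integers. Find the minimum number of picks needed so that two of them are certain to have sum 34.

A set avoiding the sum 34 can contain at most one of each pair {x, 34−x}, plus the 6 elements whose complement lies outside the range or equal to its own complement.
The integers 7, …, 17 (11 of them) are such a set: any two sum to at least 7+8 = 15 and at most 16+17 = 33 < 34.
Any 12th integer completes one of the 5 pairs, so 12 choices force a sum of 34.

12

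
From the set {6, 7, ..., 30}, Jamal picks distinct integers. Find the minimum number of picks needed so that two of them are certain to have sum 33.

15

Two chosen integers sum to 33 exactly when both halves of some pair {x, 33−x} with 6 ≤ x ≤ 33−x ≤ 27 are chosen — 11 such pairs.
The remaining 3 elements (those with no distinct partner in range) can never complete a 33-sum, so the worst case takes all of them and one from each pair: 3 + 11 = 14.
The 15th integer has to be the second member of some pair, so 14 + 1 = 15.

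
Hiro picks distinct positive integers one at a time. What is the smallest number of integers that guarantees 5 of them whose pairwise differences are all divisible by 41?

165

Integers whose pairwise differences are multiples of 41 are exactly those sharing a remainder mod 41. The 41 residue classes mod 41 are the pigeonholes.
With 164 integers one could put 4 in each residue class and have no class reach 5.
The 165th integer pushes some class to 5, so 41·4 + 1 = 165.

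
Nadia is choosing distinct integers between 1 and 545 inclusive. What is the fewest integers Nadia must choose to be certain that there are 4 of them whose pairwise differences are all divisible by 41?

124

Integers whose pairwise differences are multiples of 41 are exactly those sharing a remainder mod 41. The 41 residue classes mod 41 are the pigeonholes.
With 123 integers one could put 3 in each residue class and have no class reach 4.
The 124th integer pushes some class to 4, so 41·3 + 1 = 124.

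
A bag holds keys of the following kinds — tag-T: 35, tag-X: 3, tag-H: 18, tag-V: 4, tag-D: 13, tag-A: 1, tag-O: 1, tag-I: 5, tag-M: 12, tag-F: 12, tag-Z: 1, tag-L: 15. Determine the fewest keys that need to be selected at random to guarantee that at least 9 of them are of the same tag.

Put each drawn key into a box by tag. The largest draw with every box below 9 takes min(count, 8) from each tag; tags with fewer than 8 contribute all they have.
Σ min(cᵢ, 8) = 8 + 3 + 8 + 4 + 8 + 1 + 1 + 5 + 8 + 8 + 1 + 8 = 63.
Draw number 63 + 1 = 64 must push one box to 9.

64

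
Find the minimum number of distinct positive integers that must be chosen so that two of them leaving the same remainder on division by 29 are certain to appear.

30

Pigeonhole: the 29 residue classes mod 29 are the pigeonholes.
With 29 integers one could put 1 in each residue class and have no class reach 2.
The 30th integer pushes some class to 2, so 29·1 + 1 = 30.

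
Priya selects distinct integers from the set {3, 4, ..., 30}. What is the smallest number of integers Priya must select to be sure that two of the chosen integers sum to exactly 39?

18

A set avoiding the sum 39 can contain at most one of each pair {x, 39−x}, plus the 6 elements whose complement lies outside the range.
The integers 3, …, 19 (17 of them) are such a set: any two sum to at least 3+4 = 7 and at most 18+19 = 37 < 39.
By the pigeonhole principle, any 18th integer completes one of the 11 pairs, so 18 choices force a sum of 39.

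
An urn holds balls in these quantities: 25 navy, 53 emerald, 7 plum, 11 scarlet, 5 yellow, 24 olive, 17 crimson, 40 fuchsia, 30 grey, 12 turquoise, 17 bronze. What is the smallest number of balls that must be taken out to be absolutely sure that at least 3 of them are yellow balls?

In the worst case for collecting yellow balls, every non-yellow ball comes out first.
There are 25 + 53 + 7 + 11 + 24 + 17 + 40 + 30 + 12 + 17 = 236 non-yellow balls altogether.
After those, each further ball must be yellow, so 236 + 3 = 239 draws guarantee 3 yellow balls.

239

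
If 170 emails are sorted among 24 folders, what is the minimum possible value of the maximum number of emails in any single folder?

8

Pigeonhole: the 24 folders are the holes and the 170 emails are the pigeons.
If every folder held at most 7 emails, the total would be at most 24 × 7 = 168, which is less than 170.
So some folder holds at least ⌈170/24⌉ = 8 emails.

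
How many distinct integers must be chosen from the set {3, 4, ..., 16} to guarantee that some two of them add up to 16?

A set avoiding the sum 16 can contain at most one of each pair {x, 16−x}, plus the 4 elements whose complement lies outside the range or equal to its own complement.
The integers 8, …, 16 (9 of them) are such a set: any two sum to at least 8+9 = 17 > 16.
Any 10th integer completes one of the 5 pairs, so 10 choices force a sum of 16.

10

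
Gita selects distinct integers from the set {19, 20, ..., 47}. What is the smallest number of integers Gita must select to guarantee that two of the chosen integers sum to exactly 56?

Two chosen integers sum to 56 exactly when both halves of some pair {x, 56−x} with 19 ≤ x ≤ 56−x ≤ 37 are chosen — 9 such pairs.
The remaining 11 elements (those with no distinct partner in range) can never complete a 56-sum, so the worst case takes all of them and one from each pair: 11 + 9 = 20.
Pigeonhole: the 21st integer has to be the second member of some pair, so 20 + 1 = 21.

21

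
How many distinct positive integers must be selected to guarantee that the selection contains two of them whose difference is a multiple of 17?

Integers whose pairwise differences are multiples of 17 are exactly those sharing a remainder mod 17. By pigeonhole, the 17 residue classes mod 17 are the pigeonholes.
With 17 integers one could put 1 in each residue class and have no class reach 2.
The 18th integer pushes some class to 2, so 17·1 + 1 = 18.

18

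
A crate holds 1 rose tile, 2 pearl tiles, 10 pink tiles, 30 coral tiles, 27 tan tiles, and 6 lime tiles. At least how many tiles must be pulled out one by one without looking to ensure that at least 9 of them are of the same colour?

By pigeonhole, the 6 colours are the holes; the tiles drawn are the pigeons.
To avoid 9 of any one colour, the worst case takes at most 8 of each colour, or every tile of a colour that has fewer than 8.
That gives 1 + 2 + 8 + 8 + 8 + 6 = 33 tiles with no colour reaching 9.
The next tile forces some colour to 9, so 33 + 1 = 34.

34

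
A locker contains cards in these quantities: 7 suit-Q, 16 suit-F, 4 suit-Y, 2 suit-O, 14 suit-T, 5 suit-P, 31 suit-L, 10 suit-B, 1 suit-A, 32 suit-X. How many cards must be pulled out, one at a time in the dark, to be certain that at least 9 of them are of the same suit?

The 10 suits are the holes; the cards drawn are the pigeons.
To avoid 9 of any one suit, the worst case takes at most 8 of each suit, or every card of a suit that has fewer than 8.
That gives 7 + 8 + 4 + 2 + 8 + 5 + 8 + 8 + 1 + 8 = 59 cards with no suit reaching 9.
The next card forces some suit to 9, so 59 + 1 = 60.

60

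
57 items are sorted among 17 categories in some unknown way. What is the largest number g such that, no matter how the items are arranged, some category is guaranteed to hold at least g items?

The 17 categories are the holes and the 57 items are the pigeons.
If every category held at most 3 items, the total would be at most 17 × 3 = 51, which is less than 57.
So some category holds at least ⌈57/17⌉ = 4 items.

4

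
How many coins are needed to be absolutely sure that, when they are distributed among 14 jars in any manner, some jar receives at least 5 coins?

With 56 coins one could put exactly 4 in each of the 14 jars, and no jar would reach 5.
By the pigeonhole principle, one more coin must land in a jar that already has 4, giving it 5.
So 14 × 4 + 1 = 57 coins are required.

57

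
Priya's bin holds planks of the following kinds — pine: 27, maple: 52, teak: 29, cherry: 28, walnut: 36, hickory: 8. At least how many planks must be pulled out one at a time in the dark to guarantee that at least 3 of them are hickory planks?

In the worst case for collecting hickory planks, every non-hickory plank comes out first.
There are 27 + 52 + 29 + 28 + 36 = 172 non-hickory planks altogether.
After those, each further plank must be hickory, so 172 + 3 = 175 draws guarantee 3 hickory planks.

175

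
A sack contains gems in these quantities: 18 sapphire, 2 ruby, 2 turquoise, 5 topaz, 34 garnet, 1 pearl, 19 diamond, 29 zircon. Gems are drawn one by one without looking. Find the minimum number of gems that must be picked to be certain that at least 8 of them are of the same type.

Pigeonhole: the 8 types are the holes; the gems drawn are the pigeons.
To avoid 8 of any one type, the worst case takes at most 7 of each type, or every gem of a type that has fewer than 7.
That gives 7 + 2 + 2 + 5 + 7 + 1 + 7 + 7 = 38 gems with no type reaching 8.
The next gem forces some type to 8, so 38 + 1 = 39.

39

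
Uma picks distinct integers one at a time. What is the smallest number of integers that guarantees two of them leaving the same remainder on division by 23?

By the pigeonhole principle, the 23 residue classes mod 23 are the pigeonholes.
With 23 integers one could put 1 in each residue class and have no class reach 2.
The 24th integer pushes some class to 2, so 23·1 + 1 = 24.

24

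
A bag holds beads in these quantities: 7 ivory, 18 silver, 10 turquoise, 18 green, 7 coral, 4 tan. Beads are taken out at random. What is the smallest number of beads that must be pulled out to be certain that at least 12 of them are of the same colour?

An adversary could hand out at most 11 beads per colour (4 colours run out sooner): 7 + 11 + 10 + 11 + 7 + 4 = 50 beads and still no colour has 12.
One more bead lands in a colour already at 11, so 51 draws are enough and 50 are not.

51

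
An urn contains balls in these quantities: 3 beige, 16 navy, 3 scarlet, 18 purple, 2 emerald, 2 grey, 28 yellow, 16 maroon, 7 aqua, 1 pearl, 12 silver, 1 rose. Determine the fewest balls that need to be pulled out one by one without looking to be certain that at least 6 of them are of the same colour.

An adversary could hand out at most 5 balls per colour (6 colours run out sooner): 3 + 5 + 3 + 5 + 2 + 2 + 5 + 5 + 5 + 1 + 5 + 1 = 42 balls and still no colour has 6.
By the pigeonhole principle, one more ball lands in a colour already at 5, so 43 draws are enough and 42 are not.

43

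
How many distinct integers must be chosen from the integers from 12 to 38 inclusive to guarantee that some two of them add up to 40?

Group the elements by complementary pair {x, 40−x}: {12,28}, {13,27}, {14,26}, …, giving 8 two-element pairs, the single value 20 (it cannot pair with itself since the integers are distinct), and 10 integers whose partner 40−x falls outside [12,38].
Treating each of those 19 groups as a pigeonhole, one can pick one integer per group — 19 integers — with no two summing to 40.
The 20th integer lands in an occupied pair, forcing a sum of 40.

20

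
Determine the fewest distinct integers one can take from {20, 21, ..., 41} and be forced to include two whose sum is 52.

17

Two chosen integers sum to 52 exactly when both halves of some pair {x, 52−x} with 20 ≤ x ≤ 52−x ≤ 32 are chosen — 6 such pairs.
The remaining 10 elements (those with no distinct partner in range) can never complete a 52-sum, so the worst case takes all of them and one from each pair: 10 + 6 = 16.
The 17th integer has to be the second member of some pair, so 16 + 1 = 17.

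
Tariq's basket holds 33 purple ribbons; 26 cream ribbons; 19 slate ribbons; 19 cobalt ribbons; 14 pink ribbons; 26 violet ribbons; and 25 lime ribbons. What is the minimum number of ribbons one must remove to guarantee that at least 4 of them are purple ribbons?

In the worst case for collecting purple ribbons, every non-purple ribbon comes out first.
There are 26 + 19 + 19 + 14 + 26 + 25 = 129 non-purple ribbons altogether.
After those, each further ribbon must be purple, so 129 + 4 = 133 draws guarantee 4 purple ribbons.

133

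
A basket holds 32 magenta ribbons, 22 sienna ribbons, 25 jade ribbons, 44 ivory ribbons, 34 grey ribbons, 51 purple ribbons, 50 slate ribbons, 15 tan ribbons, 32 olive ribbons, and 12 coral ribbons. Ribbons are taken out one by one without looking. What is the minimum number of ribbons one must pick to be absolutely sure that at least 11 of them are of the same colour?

101

An adversary could hand out at most 10 ribbons per colour: 10 + 10 + 10 + 10 + 10 + 10 + 10 + 10 + 10 + 10 = 100 ribbons and still no colour has 11.
By pigeonhole, one more ribbon lands in a colour already at 10, so 101 draws are enough and 100 are not.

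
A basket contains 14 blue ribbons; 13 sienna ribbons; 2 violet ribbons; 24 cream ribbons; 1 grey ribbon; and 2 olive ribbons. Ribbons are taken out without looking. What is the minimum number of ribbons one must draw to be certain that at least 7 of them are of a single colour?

24

The 6 colours are the holes; the ribbons drawn are the pigeons.
To avoid 7 of any one colour, the worst case takes at most 6 of each colour, or every ribbon of a colour that has fewer than 6.
That gives 6 + 6 + 2 + 6 + 1 + 2 = 23 ribbons with no colour reaching 7.
The next ribbon forces some colour to 7, so 23 + 1 = 24.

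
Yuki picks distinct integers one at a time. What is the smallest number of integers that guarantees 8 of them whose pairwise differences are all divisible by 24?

Integers whose pairwise differences are multiples of 24 are exactly those sharing a remainder mod 24. The 24 residue classes mod 24 are the pigeonholes.
With 168 integers one could put 7 in each residue class and have no class reach 8.
The 169th integer pushes some class to 8, so 24·7 + 1 = 169.

169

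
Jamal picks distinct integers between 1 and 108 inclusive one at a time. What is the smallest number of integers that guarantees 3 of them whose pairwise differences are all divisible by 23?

47

Integers whose pairwise differences are multiples of 23 are exactly those sharing a remainder mod 23. By pigeonhole, the 23 residue classes mod 23 are the pigeonholes.
With 46 integers one could put 2 in each residue class and have no class reach 3.
The 47th integer pushes some class to 3, so 23·2 + 1 = 47.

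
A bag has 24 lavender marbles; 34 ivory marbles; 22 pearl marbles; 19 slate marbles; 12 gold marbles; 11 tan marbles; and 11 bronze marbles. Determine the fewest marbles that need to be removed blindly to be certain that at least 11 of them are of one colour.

71

Pigeonhole: the 7 colours are the holes; the marbles drawn are the pigeons.
To avoid 11 of any one colour, the worst case takes at most 10 of each colour.
That gives 10 + 10 + 10 + 10 + 10 + 10 + 10 = 70 marbles with no colour reaching 11.
The next marble forces some colour to 11, so 70 + 1 = 71.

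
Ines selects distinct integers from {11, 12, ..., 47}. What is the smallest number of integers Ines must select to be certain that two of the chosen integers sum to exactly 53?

Two chosen integers sum to 53 exactly when both halves of some pair {x, 53−x} with 11 ≤ x ≤ 53−x ≤ 42 are chosen — 16 such pairs.
The remaining 5 elements (those with no distinct partner in range) can never complete a 53-sum, so the worst case takes all of them and one from each pair: 5 + 16 = 21.
Pigeonhole: the 22nd integer has to be the second member of some pair, so 21 + 1 = 22.

22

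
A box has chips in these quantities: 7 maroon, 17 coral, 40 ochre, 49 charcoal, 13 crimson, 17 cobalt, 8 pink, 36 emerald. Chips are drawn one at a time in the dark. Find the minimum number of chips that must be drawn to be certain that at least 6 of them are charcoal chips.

144

In the worst case for collecting charcoal chips, every non-charcoal chip comes out first.
There are 7 + 17 + 40 + 13 + 17 + 8 + 36 = 138 non-charcoal chips altogether.
After those, each further chip must be charcoal, so 138 + 6 = 144 draws guarantee 6 charcoal chips.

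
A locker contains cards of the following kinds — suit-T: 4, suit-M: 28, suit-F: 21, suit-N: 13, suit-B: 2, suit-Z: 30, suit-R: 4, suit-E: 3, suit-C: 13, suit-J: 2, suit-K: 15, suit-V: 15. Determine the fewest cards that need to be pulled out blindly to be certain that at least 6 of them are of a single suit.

51

An adversary could hand out at most 5 cards per suit (5 suits run out sooner): 4 + 5 + 5 + 5 + 2 + 5 + 4 + 3 + 5 + 2 + 5 + 5 = 50 cards and still no suit has 6.
One more card lands in a suit already at 5, so 51 draws are enough and 50 are not.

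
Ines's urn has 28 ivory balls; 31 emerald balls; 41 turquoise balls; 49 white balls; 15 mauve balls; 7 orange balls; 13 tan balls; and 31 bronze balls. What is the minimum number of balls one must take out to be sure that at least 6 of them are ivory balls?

193

In the worst case for collecting ivory balls, every non-ivory ball comes out first.
There are 31 + 41 + 49 + 15 + 7 + 13 + 31 = 187 non-ivory balls altogether.
After those, each further ball must be ivory, so 187 + 6 = 193 draws guarantee 6 ivory balls.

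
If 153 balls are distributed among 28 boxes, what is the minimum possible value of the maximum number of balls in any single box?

The 28 boxes are the holes and the 153 balls are the pigeons.
If every box held at most 5 balls, the total would be at most 28 × 5 = 140, which is less than 153.
So some box holds at least ⌈153/28⌉ = 6 balls.

6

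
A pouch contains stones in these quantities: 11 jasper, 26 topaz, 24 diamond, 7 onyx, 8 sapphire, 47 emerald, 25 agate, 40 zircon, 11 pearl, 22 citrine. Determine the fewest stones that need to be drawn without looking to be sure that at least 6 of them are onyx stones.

220

In the worst case for collecting onyx stones, every non-onyx stone comes out first.
There are 11 + 26 + 24 + 8 + 47 + 25 + 40 + 11 + 22 = 214 non-onyx stones altogether.
After those, each further stone must be onyx, so 214 + 6 = 220 draws guarantee 6 onyx stones.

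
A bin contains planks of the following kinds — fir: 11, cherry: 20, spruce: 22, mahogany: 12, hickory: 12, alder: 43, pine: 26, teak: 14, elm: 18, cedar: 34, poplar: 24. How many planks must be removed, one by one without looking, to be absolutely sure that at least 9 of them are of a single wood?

An adversary could hand out at most 8 planks per wood: 8 + 8 + 8 + 8 + 8 + 8 + 8 + 8 + 8 + 8 + 8 = 88 planks and still no wood has 9.
By pigeonhole, one more plank lands in a wood already at 8, so 89 draws are enough and 88 are not.

89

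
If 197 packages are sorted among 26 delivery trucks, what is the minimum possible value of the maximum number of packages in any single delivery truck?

8

The 26 delivery trucks are the holes and the 197 packages are the pigeons.
If every delivery truck held at most 7 packages, the total would be at most 26 × 7 = 182, which is less than 197.
So some delivery truck holds at least ⌈197/26⌉ = 8 packages.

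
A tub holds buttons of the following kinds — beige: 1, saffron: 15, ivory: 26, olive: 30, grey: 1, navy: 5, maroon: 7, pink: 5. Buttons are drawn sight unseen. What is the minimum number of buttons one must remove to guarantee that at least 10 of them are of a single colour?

47

Put each drawn button into a box by colour. The largest draw with every box below 10 takes min(count, 9) from each colour; colours with fewer than 9 contribute all they have.
Σ min(cᵢ, 9) = 1 + 9 + 9 + 9 + 1 + 5 + 7 + 5 = 46.
Draw number 46 + 1 = 47 must push one box to 10.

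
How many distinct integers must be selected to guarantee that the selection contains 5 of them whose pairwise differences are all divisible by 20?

Integers whose pairwise differences are multiples of 20 are exactly those sharing a remainder mod 20. The 20 residue classes mod 20 are the pigeonholes.
With 80 integers one could put 4 in each residue class and have no class reach 5.
The 81st integer pushes some class to 5, so 20·4 + 1 = 81.

81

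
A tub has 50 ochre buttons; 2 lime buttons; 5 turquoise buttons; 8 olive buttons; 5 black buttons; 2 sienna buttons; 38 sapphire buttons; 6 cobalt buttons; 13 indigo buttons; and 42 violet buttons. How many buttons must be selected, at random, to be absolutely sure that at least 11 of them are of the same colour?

An adversary could hand out at most 10 buttons per colour (6 colours run out sooner): 10 + 2 + 5 + 8 + 5 + 2 + 10 + 6 + 10 + 10 = 68 buttons and still no colour has 11.
By the pigeonhole principle, one more button lands in a colour already at 10, so 69 draws are enough and 68 are not.

69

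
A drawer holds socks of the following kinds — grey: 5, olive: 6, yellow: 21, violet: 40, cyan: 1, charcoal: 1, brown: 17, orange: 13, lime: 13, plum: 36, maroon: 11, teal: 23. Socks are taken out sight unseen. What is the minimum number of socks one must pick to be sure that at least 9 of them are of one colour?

78

An adversary could hand out at most 8 socks per colour (4 colours run out sooner): 5 + 6 + 8 + 8 + 1 + 1 + 8 + 8 + 8 + 8 + 8 + 8 = 77 socks and still no colour has 9.
One more sock lands in a colour already at 8, so 78 draws are enough and 77 are not.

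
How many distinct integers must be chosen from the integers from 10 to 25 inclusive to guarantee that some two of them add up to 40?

12

Two chosen integers sum to 40 exactly when both halves of some pair {x, 40−x} with 15 ≤ x ≤ 40−x ≤ 25 are chosen — 5 such pairs.
The remaining 6 elements (those with no distinct partner in range) can never complete a 40-sum, so the worst case takes all of them and one from each pair: 6 + 5 = 11.
The 12th integer has to be the second member of some pair, so 11 + 1 = 12.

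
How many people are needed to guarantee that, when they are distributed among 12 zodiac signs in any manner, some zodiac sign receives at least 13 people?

With 144 people one could put exactly 12 in each of the 12 zodiac signs, and no zodiac sign would reach 13.
By the pigeonhole principle, one more person must land in a zodiac sign that already has 12, giving it 13.
So 12 × 12 + 1 = 145 people are required.

145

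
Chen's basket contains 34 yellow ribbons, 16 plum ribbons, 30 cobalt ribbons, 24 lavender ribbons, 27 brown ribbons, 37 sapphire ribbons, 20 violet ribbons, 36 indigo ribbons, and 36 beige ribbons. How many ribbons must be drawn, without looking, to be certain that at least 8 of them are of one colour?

64

By pigeonhole, put each drawn ribbon into a box by colour. The largest draw with every box below 8 takes min(count, 7) from each colour.
Σ min(cᵢ, 7) = 7 + 7 + 7 + 7 + 7 + 7 + 7 + 7 + 7 = 63.
Draw number 63 + 1 = 64 must push one box to 8.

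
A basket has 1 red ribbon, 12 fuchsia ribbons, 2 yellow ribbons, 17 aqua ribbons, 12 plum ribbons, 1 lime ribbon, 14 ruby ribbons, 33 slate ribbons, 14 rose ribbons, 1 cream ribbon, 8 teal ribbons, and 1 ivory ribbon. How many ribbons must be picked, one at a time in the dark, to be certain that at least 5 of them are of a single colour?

By the pigeonhole principle, put each drawn ribbon into a box by colour. The largest draw with every box below 5 takes min(count, 4) from each colour; colours with fewer than 4 contribute all they have.
Σ min(cᵢ, 4) = 1 + 4 + 2 + 4 + 4 + 1 + 4 + 4 + 4 + 1 + 4 + 1 = 34.
Draw number 34 + 1 = 35 must push one box to 5.

35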